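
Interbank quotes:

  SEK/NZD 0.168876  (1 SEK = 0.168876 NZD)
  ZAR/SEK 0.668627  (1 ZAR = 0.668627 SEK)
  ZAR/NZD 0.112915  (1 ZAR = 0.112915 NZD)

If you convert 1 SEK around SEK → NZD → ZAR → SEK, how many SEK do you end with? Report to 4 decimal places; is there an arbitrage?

1.0000 (no arbitrage)

Around SEK → NZD → ZAR → SEK: 1 × 0.168876 ÷ 0.112915 × 0.668627 = 1.000000
Product ≈ 1 (deviation 0.000%, within rounding noise).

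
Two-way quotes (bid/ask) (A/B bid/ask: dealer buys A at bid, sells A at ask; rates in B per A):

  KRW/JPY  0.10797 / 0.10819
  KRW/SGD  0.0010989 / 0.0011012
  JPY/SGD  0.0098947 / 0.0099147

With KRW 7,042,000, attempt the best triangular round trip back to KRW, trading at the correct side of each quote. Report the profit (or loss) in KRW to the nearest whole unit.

Net profit: KRW 172,189

Best loop KRW → SGD → JPY → KRW:
KRW 7,042,000 × 0.0010989 (sell KRW at bid) = SGD 7,738.45
SGD 7,738.45 ÷ 0.0099147 (buy JPY at ask) = JPY 780,503
JPY 780,503 ÷ 0.10819 (buy KRW at ask) = KRW 7,214,189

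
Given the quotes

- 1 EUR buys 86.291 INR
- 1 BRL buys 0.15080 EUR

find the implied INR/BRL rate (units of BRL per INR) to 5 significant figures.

1 INR ÷ 86.291 = 0.0115887 EUR
0.0115887 EUR ÷ 0.15080 = 0.0768481 BRL

INR/BRL = 0.076848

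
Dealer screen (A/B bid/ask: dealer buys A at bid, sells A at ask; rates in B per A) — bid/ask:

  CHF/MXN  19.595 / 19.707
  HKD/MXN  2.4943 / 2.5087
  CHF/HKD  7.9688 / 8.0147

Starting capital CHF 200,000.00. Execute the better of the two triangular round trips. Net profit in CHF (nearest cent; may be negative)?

Best loop CHF → HKD → MXN → CHF:
CHF 200,000.00 × 7.9688 (sell CHF at bid) = HKD 1,593,760.00
HKD 1,593,760.00 × 2.4943 (sell HKD at bid) = MXN 3,975,315.57
MXN 3,975,315.57 ÷ 19.707 (buy CHF at ask) = CHF 201,720.99

Net profit: CHF 1,720.99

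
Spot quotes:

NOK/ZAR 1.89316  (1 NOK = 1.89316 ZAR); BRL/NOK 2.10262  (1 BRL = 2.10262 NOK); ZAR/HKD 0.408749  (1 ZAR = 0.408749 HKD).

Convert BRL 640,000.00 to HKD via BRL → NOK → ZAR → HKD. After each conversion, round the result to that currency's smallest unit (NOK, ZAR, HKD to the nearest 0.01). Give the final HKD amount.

BRL 640,000.00 × 2.10262 = NOK 1,345,676.80
NOK 1,345,676.80 × 1.89316 = ZAR 2,547,581.49
ZAR 2,547,581.49 × 0.408749 = HKD 1,041,321.39

HKD 1,041,321.39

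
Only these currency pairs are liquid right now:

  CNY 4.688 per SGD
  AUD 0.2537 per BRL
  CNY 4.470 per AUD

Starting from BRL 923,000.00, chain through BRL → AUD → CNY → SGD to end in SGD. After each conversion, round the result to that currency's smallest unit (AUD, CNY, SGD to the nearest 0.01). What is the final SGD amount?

SGD 223,276.02

BRL 923,000.00 × 0.2537 = AUD 234,165.10
AUD 234,165.10 × 4.470 = CNY 1,046,718.00
CNY 1,046,718.00 ÷ 4.688 = SGD 223,276.02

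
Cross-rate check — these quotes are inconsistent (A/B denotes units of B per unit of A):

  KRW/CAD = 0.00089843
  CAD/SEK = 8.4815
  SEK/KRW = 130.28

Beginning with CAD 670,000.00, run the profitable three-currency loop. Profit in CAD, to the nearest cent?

Profitable loop is CAD → KRW → SEK → CAD:
CAD 670,000.00 ÷ 0.00089843 = KRW 745,745,356
KRW 745,745,356 ÷ 130.28 = SEK 5,724,173.75
SEK 5,724,173.75 ÷ 8.4815 = CAD 674,901.11
Profit = CAD 674,901.11 − CAD 670,000.00

Profit: CAD 4,901.11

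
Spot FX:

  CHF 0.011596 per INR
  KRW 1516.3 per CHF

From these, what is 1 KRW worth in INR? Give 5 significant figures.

KRW/INR = 0.056873

1 KRW ÷ 1516.3 = 0.0006595 CHF
0.0006595 CHF ÷ 0.011596 = 0.0568731 INR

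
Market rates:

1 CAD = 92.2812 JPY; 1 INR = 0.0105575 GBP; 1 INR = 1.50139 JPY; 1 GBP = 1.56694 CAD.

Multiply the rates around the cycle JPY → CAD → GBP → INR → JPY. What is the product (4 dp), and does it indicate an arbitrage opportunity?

Around JPY → CAD → GBP → INR → JPY: 1 ÷ 92.2812 ÷ 1.56694 ÷ 0.0105575 × 1.50139 = 0.983483
Product < 1; profitable direction is JPY → INR → GBP → CAD → JPY.

0.9835 (arbitrage exists)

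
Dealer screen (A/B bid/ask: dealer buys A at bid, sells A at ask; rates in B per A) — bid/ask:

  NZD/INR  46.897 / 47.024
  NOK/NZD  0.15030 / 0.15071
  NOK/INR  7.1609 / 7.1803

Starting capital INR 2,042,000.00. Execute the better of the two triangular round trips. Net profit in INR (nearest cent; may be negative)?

Best loop INR → NZD → NOK → INR:
INR 2,042,000.00 ÷ 47.024 (buy NZD at ask) = NZD 43,424.63
NZD 43,424.63 ÷ 0.15071 (buy NOK at ask) = NOK 288,133.73
NOK 288,133.73 × 7.1609 (sell NOK at bid) = INR 2,063,296.82

Net profit: INR 21,296.82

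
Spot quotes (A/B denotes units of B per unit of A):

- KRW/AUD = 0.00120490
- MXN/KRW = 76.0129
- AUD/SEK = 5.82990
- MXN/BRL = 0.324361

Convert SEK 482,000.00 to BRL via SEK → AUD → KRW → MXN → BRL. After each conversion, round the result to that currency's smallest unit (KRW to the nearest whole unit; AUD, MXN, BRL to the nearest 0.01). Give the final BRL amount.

SEK 482,000.00 ÷ 5.82990 = AUD 82,677.23
AUD 82,677.23 ÷ 0.00120490 = KRW 68,617,504
KRW 68,617,504 ÷ 76.0129 = MXN 902,708.67
MXN 902,708.67 × 0.324361 = BRL 292,803.49

BRL 292,803.49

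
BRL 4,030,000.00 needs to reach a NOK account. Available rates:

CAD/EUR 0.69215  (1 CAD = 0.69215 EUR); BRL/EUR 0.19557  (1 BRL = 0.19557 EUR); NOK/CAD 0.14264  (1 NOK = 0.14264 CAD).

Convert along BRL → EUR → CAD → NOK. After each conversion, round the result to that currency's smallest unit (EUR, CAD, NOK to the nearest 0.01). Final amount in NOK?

NOK 7,982,992.64

BRL 4,030,000.00 × 0.19557 = EUR 788,147.10
EUR 788,147.10 ÷ 0.69215 = CAD 1,138,694.07
CAD 1,138,694.07 ÷ 0.14264 = NOK 7,982,992.64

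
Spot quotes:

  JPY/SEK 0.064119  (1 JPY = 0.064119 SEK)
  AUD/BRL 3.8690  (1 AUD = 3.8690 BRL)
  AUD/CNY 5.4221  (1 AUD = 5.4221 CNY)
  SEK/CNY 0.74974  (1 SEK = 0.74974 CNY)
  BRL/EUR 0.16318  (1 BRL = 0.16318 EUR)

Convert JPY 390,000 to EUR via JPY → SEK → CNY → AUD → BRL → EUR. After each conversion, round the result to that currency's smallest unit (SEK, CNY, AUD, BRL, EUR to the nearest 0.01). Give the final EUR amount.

JPY 390,000 × 0.064119 = SEK 25,006.41
SEK 25,006.41 × 0.74974 = CNY 18,748.31
CNY 18,748.31 ÷ 5.4221 = AUD 3,457.76
AUD 3,457.76 × 3.8690 = BRL 13,378.07
BRL 13,378.07 × 0.16318 = EUR 2,183.03

EUR 2,183.03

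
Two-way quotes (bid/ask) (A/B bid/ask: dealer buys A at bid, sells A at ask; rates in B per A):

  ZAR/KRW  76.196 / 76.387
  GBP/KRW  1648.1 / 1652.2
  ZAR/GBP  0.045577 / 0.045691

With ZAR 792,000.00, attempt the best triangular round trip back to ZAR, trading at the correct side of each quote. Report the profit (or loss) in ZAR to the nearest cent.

Net profit: ZAR 7,399.87

Best loop ZAR → KRW → GBP → ZAR:
ZAR 792,000.00 × 76.196 (sell ZAR at bid) = KRW 60,347,232
KRW 60,347,232 ÷ 1652.2 (buy GBP at ask) = GBP 36,525.38
GBP 36,525.38 ÷ 0.045691 (buy ZAR at ask) = ZAR 799,399.87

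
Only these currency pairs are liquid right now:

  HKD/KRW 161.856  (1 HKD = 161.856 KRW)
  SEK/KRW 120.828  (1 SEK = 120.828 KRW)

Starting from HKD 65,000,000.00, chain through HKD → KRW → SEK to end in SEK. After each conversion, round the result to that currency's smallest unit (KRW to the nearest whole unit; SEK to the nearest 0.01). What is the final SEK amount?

HKD 65,000,000.00 × 161.856 = KRW 10,520,640,000
KRW 10,520,640,000 ÷ 120.828 = SEK 87,071,208.66

SEK 87,071,208.66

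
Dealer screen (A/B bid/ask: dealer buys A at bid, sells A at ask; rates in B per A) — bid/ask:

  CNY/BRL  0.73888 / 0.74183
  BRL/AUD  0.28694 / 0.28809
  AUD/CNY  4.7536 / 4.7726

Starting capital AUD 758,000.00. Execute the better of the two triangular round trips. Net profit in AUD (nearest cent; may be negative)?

Best loop AUD → CNY → BRL → AUD:
AUD 758,000.00 × 4.7536 (sell AUD at bid) = CNY 3,603,228.80
CNY 3,603,228.80 × 0.73888 (sell CNY at bid) = BRL 2,662,353.70
BRL 2,662,353.70 × 0.28694 (sell BRL at bid) = AUD 763,935.77

Net profit: AUD 5,935.77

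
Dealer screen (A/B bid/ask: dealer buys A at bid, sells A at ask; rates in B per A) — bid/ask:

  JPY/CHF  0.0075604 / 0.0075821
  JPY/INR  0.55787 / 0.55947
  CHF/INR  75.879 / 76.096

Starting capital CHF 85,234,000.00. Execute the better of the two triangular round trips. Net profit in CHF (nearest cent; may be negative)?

Best loop CHF → INR → JPY → CHF:
CHF 85,234,000.00 × 75.879 (sell CHF at bid) = INR 6,467,470,686.00
INR 6,467,470,686.00 ÷ 0.55947 (buy JPY at ask) = JPY 11,559,995,506
JPY 11,559,995,506 × 0.0075604 (sell JPY at bid) = CHF 87,398,190.03

Net profit: CHF 2,164,190.03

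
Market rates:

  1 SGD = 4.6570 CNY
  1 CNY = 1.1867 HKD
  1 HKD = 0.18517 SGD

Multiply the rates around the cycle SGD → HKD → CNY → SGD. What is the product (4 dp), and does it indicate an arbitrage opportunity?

0.9772 (arbitrage exists)

Around SGD → HKD → CNY → SGD: 1 ÷ 0.18517 ÷ 1.1867 ÷ 4.6570 = 0.977197
Product < 1; profitable direction is SGD → CNY → HKD → SGD.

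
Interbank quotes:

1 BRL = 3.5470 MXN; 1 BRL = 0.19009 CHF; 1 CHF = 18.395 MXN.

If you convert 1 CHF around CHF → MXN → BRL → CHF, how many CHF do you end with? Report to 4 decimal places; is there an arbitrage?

Around CHF → MXN → BRL → CHF: 1 × 18.395 ÷ 3.5470 × 0.19009 = 0.985821
Product < 1; profitable direction is CHF → BRL → MXN → CHF.

0.9858 (arbitrage exists)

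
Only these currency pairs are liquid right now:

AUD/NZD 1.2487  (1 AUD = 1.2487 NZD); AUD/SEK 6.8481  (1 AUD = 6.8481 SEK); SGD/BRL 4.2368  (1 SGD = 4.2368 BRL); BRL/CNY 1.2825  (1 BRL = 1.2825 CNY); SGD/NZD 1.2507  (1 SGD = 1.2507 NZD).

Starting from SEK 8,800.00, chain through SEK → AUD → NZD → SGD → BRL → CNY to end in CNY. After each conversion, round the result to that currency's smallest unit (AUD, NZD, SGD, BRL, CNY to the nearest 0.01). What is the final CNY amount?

SEK 8,800.00 ÷ 6.8481 = AUD 1,285.03
AUD 1,285.03 × 1.2487 = NZD 1,604.62
NZD 1,604.62 ÷ 1.2507 = SGD 1,282.98
SGD 1,282.98 × 4.2368 = BRL 5,435.73
BRL 5,435.73 × 1.2825 = CNY 6,971.32

CNY 6,971.32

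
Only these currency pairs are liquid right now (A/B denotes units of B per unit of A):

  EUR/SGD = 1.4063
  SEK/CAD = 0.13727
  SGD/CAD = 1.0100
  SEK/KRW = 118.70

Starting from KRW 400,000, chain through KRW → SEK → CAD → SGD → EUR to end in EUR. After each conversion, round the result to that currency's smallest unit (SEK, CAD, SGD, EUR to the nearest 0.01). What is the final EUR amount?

EUR 325.68

KRW 400,000 ÷ 118.70 = SEK 3,369.84
SEK 3,369.84 × 0.13727 = CAD 462.58
CAD 462.58 ÷ 1.0100 = SGD 458.00
SGD 458.00 ÷ 1.4063 = EUR 325.68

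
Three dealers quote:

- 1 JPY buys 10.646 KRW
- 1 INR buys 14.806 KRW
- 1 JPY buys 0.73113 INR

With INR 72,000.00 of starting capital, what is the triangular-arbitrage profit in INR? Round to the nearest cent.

Profit: INR 1,211.34

Profitable loop is INR → KRW → JPY → INR:
INR 72,000.00 × 14.806 = KRW 1,066,032
KRW 1,066,032 ÷ 10.646 = JPY 100,135
JPY 100,135 × 0.73113 = INR 73,211.34
Profit = INR 73,211.34 − INR 72,000.00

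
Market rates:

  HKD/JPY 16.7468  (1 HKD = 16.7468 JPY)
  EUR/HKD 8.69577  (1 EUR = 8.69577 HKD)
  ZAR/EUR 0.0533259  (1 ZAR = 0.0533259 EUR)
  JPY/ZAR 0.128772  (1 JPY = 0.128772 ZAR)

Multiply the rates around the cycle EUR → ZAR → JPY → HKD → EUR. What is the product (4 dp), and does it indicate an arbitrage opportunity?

1.0000 (no arbitrage)

Around EUR → ZAR → JPY → HKD → EUR: 1 ÷ 0.0533259 ÷ 0.128772 ÷ 16.7468 ÷ 8.69577 = 1.000001
Product ≈ 1 (deviation 0.000%, within rounding noise).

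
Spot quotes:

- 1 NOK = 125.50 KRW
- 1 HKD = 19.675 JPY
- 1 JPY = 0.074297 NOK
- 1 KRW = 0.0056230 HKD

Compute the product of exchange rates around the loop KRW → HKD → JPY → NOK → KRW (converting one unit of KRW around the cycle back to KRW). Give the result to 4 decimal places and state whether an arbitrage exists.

1.0316 (arbitrage exists)

Around KRW → HKD → JPY → NOK → KRW: 1 × 0.0056230 × 19.675 × 0.074297 × 125.50 = 1.031568
Product > 1; profitable direction is KRW → HKD → JPY → NOK → KRW.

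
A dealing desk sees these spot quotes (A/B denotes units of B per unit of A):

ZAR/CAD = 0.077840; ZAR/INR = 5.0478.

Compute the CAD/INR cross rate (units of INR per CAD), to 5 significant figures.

1 CAD ÷ 0.077840 = 12.8469 ZAR
12.8469 ZAR × 5.0478 = 64.8484 INR

CAD/INR = 64.848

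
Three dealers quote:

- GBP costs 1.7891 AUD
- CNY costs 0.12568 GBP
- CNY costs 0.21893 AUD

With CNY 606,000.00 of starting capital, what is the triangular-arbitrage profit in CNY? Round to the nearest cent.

Profitable loop is CNY → GBP → AUD → CNY:
CNY 606,000.00 × 0.12568 = GBP 76,162.08
GBP 76,162.08 × 1.7891 = AUD 136,261.58
AUD 136,261.58 ÷ 0.21893 = CNY 622,397.92
Profit = CNY 622,397.92 − CNY 606,000.00

Profit: CNY 16,397.92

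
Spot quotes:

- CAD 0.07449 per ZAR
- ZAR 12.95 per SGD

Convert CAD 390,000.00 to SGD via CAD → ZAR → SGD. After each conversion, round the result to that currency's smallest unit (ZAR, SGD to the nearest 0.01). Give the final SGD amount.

SGD 404,293.60

CAD 390,000.00 ÷ 0.07449 = ZAR 5,235,602.09
ZAR 5,235,602.09 ÷ 12.95 = SGD 404,293.60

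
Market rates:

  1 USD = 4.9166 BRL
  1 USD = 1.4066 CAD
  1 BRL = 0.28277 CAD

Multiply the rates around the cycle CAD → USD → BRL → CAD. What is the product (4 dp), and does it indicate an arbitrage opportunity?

Around CAD → USD → BRL → CAD: 1 ÷ 1.4066 × 4.9166 × 0.28277 = 0.988388
Product < 1; profitable direction is CAD → BRL → USD → CAD.

0.9884 (arbitrage exists)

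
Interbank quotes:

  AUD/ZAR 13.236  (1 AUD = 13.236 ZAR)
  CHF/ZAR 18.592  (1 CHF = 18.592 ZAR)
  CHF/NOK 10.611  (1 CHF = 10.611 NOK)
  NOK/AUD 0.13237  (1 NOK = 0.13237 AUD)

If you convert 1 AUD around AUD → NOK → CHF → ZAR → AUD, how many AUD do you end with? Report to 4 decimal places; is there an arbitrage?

Around AUD → NOK → CHF → ZAR → AUD: 1 ÷ 0.13237 ÷ 10.611 × 18.592 ÷ 13.236 = 1.000054
Product ≈ 1 (deviation 0.005%, within rounding noise).

1.0001 (no arbitrage)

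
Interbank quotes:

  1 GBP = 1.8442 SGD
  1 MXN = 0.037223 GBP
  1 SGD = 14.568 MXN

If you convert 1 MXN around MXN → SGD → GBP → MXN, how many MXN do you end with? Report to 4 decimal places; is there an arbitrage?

1.0000 (no arbitrage)

Around MXN → SGD → GBP → MXN: 1 ÷ 14.568 ÷ 1.8442 ÷ 0.037223 = 0.999956
Product ≈ 1 (deviation 0.004%, within rounding noise).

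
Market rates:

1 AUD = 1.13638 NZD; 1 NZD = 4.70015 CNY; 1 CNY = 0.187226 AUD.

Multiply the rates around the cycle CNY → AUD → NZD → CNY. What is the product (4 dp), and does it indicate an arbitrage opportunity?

1.0000 (no arbitrage)

Around CNY → AUD → NZD → CNY: 1 × 0.187226 × 1.13638 × 4.70015 = 1.000003
Product ≈ 1 (deviation 0.000%, within rounding noise).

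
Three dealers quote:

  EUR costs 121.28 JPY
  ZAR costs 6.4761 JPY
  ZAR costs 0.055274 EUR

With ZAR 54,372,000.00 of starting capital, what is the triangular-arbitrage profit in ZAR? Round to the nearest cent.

Profit: ZAR 1,910,301.00

Profitable loop is ZAR → EUR → JPY → ZAR:
ZAR 54,372,000.00 × 0.055274 = EUR 3,005,357.93
EUR 3,005,357.93 × 121.28 = JPY 364,489,810
JPY 364,489,810 ÷ 6.4761 = ZAR 56,282,301.00
Profit = ZAR 56,282,301.00 − ZAR 54,372,000.00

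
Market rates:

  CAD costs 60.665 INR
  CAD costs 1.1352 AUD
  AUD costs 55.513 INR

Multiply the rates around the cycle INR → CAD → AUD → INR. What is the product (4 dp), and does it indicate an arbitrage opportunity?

Around INR → CAD → AUD → INR: 1 ÷ 60.665 × 1.1352 × 55.513 = 1.038793
Product > 1; profitable direction is INR → CAD → AUD → INR.

1.0388 (arbitrage exists)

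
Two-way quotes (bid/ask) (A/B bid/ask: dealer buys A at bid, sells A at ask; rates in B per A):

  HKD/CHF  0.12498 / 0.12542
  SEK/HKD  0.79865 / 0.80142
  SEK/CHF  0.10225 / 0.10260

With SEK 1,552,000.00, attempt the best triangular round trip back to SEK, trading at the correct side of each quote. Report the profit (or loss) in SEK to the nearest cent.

Best loop SEK → CHF → HKD → SEK:
SEK 1,552,000.00 × 0.10225 (sell SEK at bid) = CHF 158,692.00
CHF 158,692.00 ÷ 0.12542 (buy HKD at ask) = HKD 1,265,284.64
HKD 1,265,284.64 ÷ 0.80142 (buy SEK at ask) = SEK 1,578,803.43

Net profit: SEK 26,803.43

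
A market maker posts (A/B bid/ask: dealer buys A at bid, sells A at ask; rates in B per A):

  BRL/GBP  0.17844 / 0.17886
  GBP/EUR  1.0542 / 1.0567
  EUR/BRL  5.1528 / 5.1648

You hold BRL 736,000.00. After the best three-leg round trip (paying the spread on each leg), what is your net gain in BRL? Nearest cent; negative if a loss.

Best loop BRL → EUR → GBP → BRL:
BRL 736,000.00 ÷ 5.1648 (buy EUR at ask) = EUR 142,503.10
EUR 142,503.10 ÷ 1.0567 (buy GBP at ask) = GBP 134,856.72
GBP 134,856.72 ÷ 0.17886 (buy BRL at ask) = BRL 753,979.21

Net profit: BRL 17,979.21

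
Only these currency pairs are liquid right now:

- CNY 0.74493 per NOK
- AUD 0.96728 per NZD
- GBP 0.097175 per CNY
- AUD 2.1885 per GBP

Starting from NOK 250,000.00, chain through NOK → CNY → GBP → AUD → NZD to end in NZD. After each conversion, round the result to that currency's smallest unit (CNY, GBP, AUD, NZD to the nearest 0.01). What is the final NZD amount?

NZD 40,945.32

NOK 250,000.00 × 0.74493 = CNY 186,232.50
CNY 186,232.50 × 0.097175 = GBP 18,097.14
GBP 18,097.14 × 2.1885 = AUD 39,605.59
AUD 39,605.59 ÷ 0.96728 = NZD 40,945.32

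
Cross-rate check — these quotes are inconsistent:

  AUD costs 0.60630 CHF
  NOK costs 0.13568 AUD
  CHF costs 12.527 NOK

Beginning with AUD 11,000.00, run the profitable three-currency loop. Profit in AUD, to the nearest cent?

Profit: AUD 335.56

Profitable loop is AUD → CHF → NOK → AUD:
AUD 11,000.00 × 0.60630 = CHF 6,669.30
CHF 6,669.30 × 12.527 = NOK 83,546.32
NOK 83,546.32 × 0.13568 = AUD 11,335.56
Profit = AUD 11,335.56 − AUD 11,000.00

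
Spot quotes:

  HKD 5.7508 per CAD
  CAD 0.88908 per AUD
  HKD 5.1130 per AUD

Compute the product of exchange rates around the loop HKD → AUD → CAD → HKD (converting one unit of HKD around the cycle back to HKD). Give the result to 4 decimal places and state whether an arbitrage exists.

Around HKD → AUD → CAD → HKD: 1 ÷ 5.1130 × 0.88908 × 5.7508 = 0.999985
Product ≈ 1 (deviation 0.002%, within rounding noise).

1.0000 (no arbitrage)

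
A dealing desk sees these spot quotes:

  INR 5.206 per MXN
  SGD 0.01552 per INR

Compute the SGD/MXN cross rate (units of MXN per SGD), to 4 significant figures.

1 SGD ÷ 0.01552 = 64.433 INR
64.433 INR ÷ 5.206 = 12.3767 MXN

SGD/MXN = 12.38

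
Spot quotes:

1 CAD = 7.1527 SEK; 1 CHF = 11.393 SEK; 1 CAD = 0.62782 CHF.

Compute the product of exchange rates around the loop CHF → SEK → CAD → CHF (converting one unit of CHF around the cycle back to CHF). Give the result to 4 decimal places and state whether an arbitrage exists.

1.0000 (no arbitrage)

Around CHF → SEK → CAD → CHF: 1 × 11.393 ÷ 7.1527 × 0.62782 = 1.000007
Product ≈ 1 (deviation 0.001%, within rounding noise).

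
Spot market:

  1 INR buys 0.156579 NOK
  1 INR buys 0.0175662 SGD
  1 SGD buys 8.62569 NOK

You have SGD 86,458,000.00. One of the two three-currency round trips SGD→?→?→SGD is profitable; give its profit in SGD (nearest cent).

Profit: SGD 2,886,337.13

Profitable loop is SGD → INR → NOK → SGD:
SGD 86,458,000.00 ÷ 0.0175662 = INR 4,921,838,530.81
INR 4,921,838,530.81 × 0.156579 = NOK 770,656,555.32
NOK 770,656,555.32 ÷ 8.62569 = SGD 89,344,337.13
Profit = SGD 89,344,337.13 − SGD 86,458,000.00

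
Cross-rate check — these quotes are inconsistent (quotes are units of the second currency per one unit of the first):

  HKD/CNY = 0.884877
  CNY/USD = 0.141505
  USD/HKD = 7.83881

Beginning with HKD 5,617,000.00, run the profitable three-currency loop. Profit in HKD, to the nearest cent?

Profit: HKD 105,681.73

Profitable loop is HKD → USD → CNY → HKD:
HKD 5,617,000.00 ÷ 7.83881 = USD 716,562.85
USD 716,562.85 ÷ 0.141505 = CNY 5,063,869.44
CNY 5,063,869.44 ÷ 0.884877 = HKD 5,722,681.73
Profit = HKD 5,722,681.73 − HKD 5,617,000.00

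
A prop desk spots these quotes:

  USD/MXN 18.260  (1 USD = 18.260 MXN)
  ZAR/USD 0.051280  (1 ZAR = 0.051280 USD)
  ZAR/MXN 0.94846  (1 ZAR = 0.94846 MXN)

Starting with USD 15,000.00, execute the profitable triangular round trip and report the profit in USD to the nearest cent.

Profit: USD 193.63

Profitable loop is USD → ZAR → MXN → USD:
USD 15,000.00 ÷ 0.051280 = ZAR 292,511.70
ZAR 292,511.70 × 0.94846 = MXN 277,435.65
MXN 277,435.65 ÷ 18.260 = USD 15,193.63
Profit = USD 15,193.63 − USD 15,000.00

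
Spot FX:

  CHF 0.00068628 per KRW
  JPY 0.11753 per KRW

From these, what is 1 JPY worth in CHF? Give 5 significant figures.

1 JPY ÷ 0.11753 = 8.50847 KRW
8.50847 KRW × 0.00068628 = 0.00583919 CHF

JPY/CHF = 0.0058392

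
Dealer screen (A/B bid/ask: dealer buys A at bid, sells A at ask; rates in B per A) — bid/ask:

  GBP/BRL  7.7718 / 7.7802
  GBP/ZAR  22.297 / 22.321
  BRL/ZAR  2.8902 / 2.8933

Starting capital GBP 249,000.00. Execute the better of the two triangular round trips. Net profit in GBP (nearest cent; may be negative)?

Best loop GBP → BRL → ZAR → GBP:
GBP 249,000.00 × 7.7718 (sell GBP at bid) = BRL 1,935,178.20
BRL 1,935,178.20 × 2.8902 (sell BRL at bid) = ZAR 5,593,052.03
ZAR 5,593,052.03 ÷ 22.321 (buy GBP at ask) = GBP 250,573.54

Net profit: GBP 1,573.54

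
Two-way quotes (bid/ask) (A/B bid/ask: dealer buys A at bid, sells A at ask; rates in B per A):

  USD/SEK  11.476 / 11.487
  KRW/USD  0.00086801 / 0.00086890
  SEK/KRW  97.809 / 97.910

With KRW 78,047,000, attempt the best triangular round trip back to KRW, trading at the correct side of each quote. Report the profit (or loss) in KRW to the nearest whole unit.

Net profit: KRW 1,817,310

Best loop KRW → SEK → USD → KRW:
KRW 78,047,000 ÷ 97.910 (buy SEK at ask) = SEK 797,130.02
SEK 797,130.02 ÷ 11.487 (buy USD at ask) = USD 69,394.10
USD 69,394.10 ÷ 0.00086890 (buy KRW at ask) = KRW 79,864,310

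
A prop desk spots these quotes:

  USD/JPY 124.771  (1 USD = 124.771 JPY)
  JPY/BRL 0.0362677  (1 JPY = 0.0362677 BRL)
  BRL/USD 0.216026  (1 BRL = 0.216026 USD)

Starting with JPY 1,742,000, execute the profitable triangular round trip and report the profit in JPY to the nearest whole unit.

Profitable loop is JPY → USD → BRL → JPY:
JPY 1,742,000 ÷ 124.771 = USD 13,961.58
USD 13,961.58 ÷ 0.216026 = BRL 64,629.15
BRL 64,629.15 ÷ 0.0362677 = JPY 1,782,003
Profit = JPY 1,782,003 − JPY 1,742,000

Profit: JPY 40,003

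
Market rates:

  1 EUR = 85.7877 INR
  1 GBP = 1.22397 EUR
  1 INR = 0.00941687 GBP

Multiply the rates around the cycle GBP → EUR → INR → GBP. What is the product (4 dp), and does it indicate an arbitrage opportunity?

0.9888 (arbitrage exists)

Around GBP → EUR → INR → GBP: 1 × 1.22397 × 85.7877 × 0.00941687 = 0.988786
Product < 1; profitable direction is GBP → INR → EUR → GBP.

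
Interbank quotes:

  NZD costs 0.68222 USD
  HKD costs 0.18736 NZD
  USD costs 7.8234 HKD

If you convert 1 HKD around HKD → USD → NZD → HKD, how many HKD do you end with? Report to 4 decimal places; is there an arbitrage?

Around HKD → USD → NZD → HKD: 1 ÷ 7.8234 ÷ 0.68222 ÷ 0.18736 = 1.000007
Product ≈ 1 (deviation 0.001%, within rounding noise).

1.0000 (no arbitrage)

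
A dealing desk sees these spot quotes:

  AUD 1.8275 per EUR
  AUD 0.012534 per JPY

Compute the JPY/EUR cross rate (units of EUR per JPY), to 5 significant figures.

1 JPY × 0.012534 = 0.012534 AUD
0.012534 AUD ÷ 1.8275 = 0.00685855 EUR

JPY/EUR = 0.0068585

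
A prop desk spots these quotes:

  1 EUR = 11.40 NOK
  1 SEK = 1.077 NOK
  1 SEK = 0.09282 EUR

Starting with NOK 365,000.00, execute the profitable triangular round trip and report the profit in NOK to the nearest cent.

Profit: NOK 6,502.85

Profitable loop is NOK → EUR → SEK → NOK:
NOK 365,000.00 ÷ 11.40 = EUR 32,017.54
EUR 32,017.54 ÷ 0.09282 = SEK 344,942.30
SEK 344,942.30 × 1.077 = NOK 371,502.85
Profit = NOK 371,502.85 − NOK 365,000.00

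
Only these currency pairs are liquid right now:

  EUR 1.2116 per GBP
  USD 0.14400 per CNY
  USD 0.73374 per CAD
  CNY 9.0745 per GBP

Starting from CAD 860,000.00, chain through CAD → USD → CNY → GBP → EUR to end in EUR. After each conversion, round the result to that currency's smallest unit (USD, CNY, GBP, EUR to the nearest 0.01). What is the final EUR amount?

EUR 585,079.28

CAD 860,000.00 × 0.73374 = USD 631,016.40
USD 631,016.40 ÷ 0.14400 = CNY 4,382,058.33
CNY 4,382,058.33 ÷ 9.0745 = GBP 482,898.05
GBP 482,898.05 × 1.2116 = EUR 585,079.28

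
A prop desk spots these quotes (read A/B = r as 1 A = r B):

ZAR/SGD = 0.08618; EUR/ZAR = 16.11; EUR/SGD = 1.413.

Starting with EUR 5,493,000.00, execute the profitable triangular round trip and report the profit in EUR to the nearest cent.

Profitable loop is EUR → SGD → ZAR → EUR:
EUR 5,493,000.00 × 1.413 = SGD 7,761,609.00
SGD 7,761,609.00 ÷ 0.08618 = ZAR 90,062,763.98
ZAR 90,062,763.98 ÷ 16.11 = EUR 5,590,488.14
Profit = EUR 5,590,488.14 − EUR 5,493,000.00

Profit: EUR 97,488.14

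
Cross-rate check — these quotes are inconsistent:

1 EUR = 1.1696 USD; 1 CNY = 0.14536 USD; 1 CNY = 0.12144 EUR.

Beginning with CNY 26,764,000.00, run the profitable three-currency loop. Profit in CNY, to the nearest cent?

Profitable loop is CNY → USD → EUR → CNY:
CNY 26,764,000.00 × 0.14536 = USD 3,890,415.04
USD 3,890,415.04 ÷ 1.1696 = EUR 3,326,278.25
EUR 3,326,278.25 ÷ 0.12144 = CNY 27,390,301.79
Profit = CNY 27,390,301.79 − CNY 26,764,000.00

Profit: CNY 626,301.79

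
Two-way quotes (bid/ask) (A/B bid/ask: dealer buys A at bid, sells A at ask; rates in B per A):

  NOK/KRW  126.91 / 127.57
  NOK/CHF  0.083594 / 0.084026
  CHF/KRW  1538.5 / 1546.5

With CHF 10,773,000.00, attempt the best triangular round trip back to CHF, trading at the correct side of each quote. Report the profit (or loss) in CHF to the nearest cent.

Best loop CHF → KRW → NOK → CHF:
CHF 10,773,000.00 × 1538.5 (sell CHF at bid) = KRW 16,574,260,500
KRW 16,574,260,500 ÷ 127.57 (buy NOK at ask) = NOK 129,922,869.80
NOK 129,922,869.80 × 0.083594 (sell NOK at bid) = CHF 10,860,772.38

Net profit: CHF 87,772.38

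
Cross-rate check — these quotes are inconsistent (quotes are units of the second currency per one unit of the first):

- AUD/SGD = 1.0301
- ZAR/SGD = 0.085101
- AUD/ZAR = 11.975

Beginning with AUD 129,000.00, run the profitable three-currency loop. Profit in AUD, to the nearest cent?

Profitable loop is AUD → SGD → ZAR → AUD:
AUD 129,000.00 × 1.0301 = SGD 132,882.90
SGD 132,882.90 ÷ 0.085101 = ZAR 1,561,472.84
ZAR 1,561,472.84 ÷ 11.975 = AUD 130,394.39
Profit = AUD 130,394.39 − AUD 129,000.00

Profit: AUD 1,394.39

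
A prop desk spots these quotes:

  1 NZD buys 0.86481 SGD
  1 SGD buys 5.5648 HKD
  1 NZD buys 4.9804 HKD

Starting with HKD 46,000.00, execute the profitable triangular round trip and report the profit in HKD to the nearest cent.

Profitable loop is HKD → SGD → NZD → HKD:
HKD 46,000.00 ÷ 5.5648 = SGD 8,266.24
SGD 8,266.24 ÷ 0.86481 = NZD 9,558.45
NZD 9,558.45 × 4.9804 = HKD 47,604.91
Profit = HKD 47,604.91 − HKD 46,000.00

Profit: HKD 1,604.91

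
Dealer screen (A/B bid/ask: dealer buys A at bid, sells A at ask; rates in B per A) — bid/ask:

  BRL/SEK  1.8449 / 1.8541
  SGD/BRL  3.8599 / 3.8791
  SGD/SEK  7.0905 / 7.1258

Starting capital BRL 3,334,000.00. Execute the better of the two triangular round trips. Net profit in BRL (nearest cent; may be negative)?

Best loop BRL → SEK → SGD → BRL:
BRL 3,334,000.00 × 1.8449 (sell BRL at bid) = SEK 6,150,896.60
SEK 6,150,896.60 ÷ 7.1258 (buy SGD at ask) = SGD 863,186.81
SGD 863,186.81 × 3.8599 (sell SGD at bid) = BRL 3,331,814.78

Net result: BRL -2,185.22 (no profitable arbitrage after spreads)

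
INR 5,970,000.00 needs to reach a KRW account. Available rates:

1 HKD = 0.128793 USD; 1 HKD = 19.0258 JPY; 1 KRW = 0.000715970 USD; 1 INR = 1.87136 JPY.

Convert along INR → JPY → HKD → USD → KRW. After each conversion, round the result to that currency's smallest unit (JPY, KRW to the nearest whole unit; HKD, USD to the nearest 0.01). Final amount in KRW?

INR 5,970,000.00 × 1.87136 = JPY 11,172,019
JPY 11,172,019 ÷ 19.0258 = HKD 587,203.64
HKD 587,203.64 × 0.128793 = USD 75,627.72
USD 75,627.72 ÷ 0.000715970 = KRW 105,629,733

KRW 105,629,733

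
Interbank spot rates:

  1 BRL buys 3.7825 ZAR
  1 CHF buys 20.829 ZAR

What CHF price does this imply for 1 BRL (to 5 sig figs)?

BRL/CHF = 0.18160

1 BRL × 3.7825 = 3.7825 ZAR
3.7825 ZAR ÷ 20.829 = 0.181598 CHF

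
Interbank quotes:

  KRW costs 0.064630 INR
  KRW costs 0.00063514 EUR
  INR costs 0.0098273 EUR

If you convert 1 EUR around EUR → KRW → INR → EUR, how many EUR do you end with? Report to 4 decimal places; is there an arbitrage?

Around EUR → KRW → INR → EUR: 1 ÷ 0.00063514 × 0.064630 × 0.0098273 = 0.999997
Product ≈ 1 (deviation 0.000%, within rounding noise).

1.0000 (no arbitrage)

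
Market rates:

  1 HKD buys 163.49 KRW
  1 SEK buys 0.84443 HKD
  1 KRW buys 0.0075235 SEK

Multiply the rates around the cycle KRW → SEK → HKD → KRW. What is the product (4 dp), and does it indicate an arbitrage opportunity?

1.0387 (arbitrage exists)

Around KRW → SEK → HKD → KRW: 1 × 0.0075235 × 0.84443 × 163.49 = 1.038663
Product > 1; profitable direction is KRW → SEK → HKD → KRW.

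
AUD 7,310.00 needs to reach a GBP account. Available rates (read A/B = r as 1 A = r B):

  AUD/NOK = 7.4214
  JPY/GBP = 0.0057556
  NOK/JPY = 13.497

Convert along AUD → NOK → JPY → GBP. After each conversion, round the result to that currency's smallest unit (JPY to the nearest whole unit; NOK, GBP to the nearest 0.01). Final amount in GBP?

GBP 4,214.35

AUD 7,310.00 × 7.4214 = NOK 54,250.43
NOK 54,250.43 × 13.497 = JPY 732,218
JPY 732,218 × 0.0057556 = GBP 4,214.35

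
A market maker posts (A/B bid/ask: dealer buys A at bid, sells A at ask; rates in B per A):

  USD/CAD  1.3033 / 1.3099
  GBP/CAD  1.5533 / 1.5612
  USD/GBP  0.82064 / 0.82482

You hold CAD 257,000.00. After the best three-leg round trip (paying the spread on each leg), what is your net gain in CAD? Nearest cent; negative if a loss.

Best loop CAD → GBP → USD → CAD:
CAD 257,000.00 ÷ 1.5612 (buy GBP at ask) = GBP 164,616.96
GBP 164,616.96 ÷ 0.82482 (buy USD at ask) = USD 199,579.26
USD 199,579.26 × 1.3033 (sell USD at bid) = CAD 260,111.64

Net profit: CAD 3,111.64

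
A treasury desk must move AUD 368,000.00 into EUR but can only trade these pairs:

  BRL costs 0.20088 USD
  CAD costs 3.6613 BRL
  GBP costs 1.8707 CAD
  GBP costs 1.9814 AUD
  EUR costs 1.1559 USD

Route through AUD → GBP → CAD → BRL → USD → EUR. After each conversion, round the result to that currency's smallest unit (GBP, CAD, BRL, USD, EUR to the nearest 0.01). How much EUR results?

AUD 368,000.00 ÷ 1.9814 = GBP 185,727.26
GBP 185,727.26 × 1.8707 = CAD 347,439.99
CAD 347,439.99 × 3.6613 = BRL 1,272,082.04
BRL 1,272,082.04 × 0.20088 = USD 255,535.84
USD 255,535.84 ÷ 1.1559 = EUR 221,070.89

EUR 221,070.89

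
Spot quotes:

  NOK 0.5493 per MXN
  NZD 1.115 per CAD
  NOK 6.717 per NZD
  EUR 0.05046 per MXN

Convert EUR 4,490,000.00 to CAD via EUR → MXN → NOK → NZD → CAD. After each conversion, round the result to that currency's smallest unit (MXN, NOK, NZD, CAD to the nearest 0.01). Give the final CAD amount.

CAD 6,526,171.43

EUR 4,490,000.00 ÷ 0.05046 = MXN 88,981,371.38
MXN 88,981,371.38 × 0.5493 = NOK 48,877,467.30
NOK 48,877,467.30 ÷ 6.717 = NZD 7,276,681.15
NZD 7,276,681.15 ÷ 1.115 = CAD 6,526,171.43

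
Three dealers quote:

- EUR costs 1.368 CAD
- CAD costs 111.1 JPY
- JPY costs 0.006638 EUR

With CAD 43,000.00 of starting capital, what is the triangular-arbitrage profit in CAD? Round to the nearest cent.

Profitable loop is CAD → JPY → EUR → CAD:
CAD 43,000.00 × 111.1 = JPY 4,777,300
JPY 4,777,300 × 0.006638 = EUR 31,711.72
EUR 31,711.72 × 1.368 = CAD 43,381.63
Profit = CAD 43,381.63 − CAD 43,000.00

Profit: CAD 381.63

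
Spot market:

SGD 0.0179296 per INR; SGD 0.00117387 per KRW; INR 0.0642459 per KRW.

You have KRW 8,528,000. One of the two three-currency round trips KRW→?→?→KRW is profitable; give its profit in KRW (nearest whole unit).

Profit: KRW 162,628

Profitable loop is KRW → SGD → INR → KRW:
KRW 8,528,000 × 0.00117387 = SGD 10,010.76
SGD 10,010.76 ÷ 0.0179296 = INR 558,337.24
INR 558,337.24 ÷ 0.0642459 = KRW 8,690,628
Profit = KRW 8,690,628 − KRW 8,528,000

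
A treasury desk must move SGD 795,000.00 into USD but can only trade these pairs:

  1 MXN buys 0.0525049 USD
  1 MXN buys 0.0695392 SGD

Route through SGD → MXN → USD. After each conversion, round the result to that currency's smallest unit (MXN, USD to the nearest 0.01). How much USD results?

USD 600,257.06

SGD 795,000.00 ÷ 0.0695392 = MXN 11,432,400.72
MXN 11,432,400.72 × 0.0525049 = USD 600,257.06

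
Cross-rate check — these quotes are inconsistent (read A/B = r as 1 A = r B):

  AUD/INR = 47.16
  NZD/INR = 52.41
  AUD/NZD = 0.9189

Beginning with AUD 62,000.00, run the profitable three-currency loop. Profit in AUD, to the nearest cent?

Profitable loop is AUD → NZD → INR → AUD:
AUD 62,000.00 × 0.9189 = NZD 56,971.80
NZD 56,971.80 × 52.41 = INR 2,985,892.04
INR 2,985,892.04 ÷ 47.16 = AUD 63,314.08
Profit = AUD 63,314.08 − AUD 62,000.00

Profit: AUD 1,314.08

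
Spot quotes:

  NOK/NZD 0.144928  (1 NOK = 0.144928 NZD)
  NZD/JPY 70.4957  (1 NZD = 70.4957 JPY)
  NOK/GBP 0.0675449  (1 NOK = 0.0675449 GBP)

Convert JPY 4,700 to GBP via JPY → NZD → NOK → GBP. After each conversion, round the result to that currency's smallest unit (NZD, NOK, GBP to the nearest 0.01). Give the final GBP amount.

JPY 4,700 ÷ 70.4957 = NZD 66.67
NZD 66.67 ÷ 0.144928 = NOK 460.02
NOK 460.02 × 0.0675449 = GBP 31.07

GBP 31.07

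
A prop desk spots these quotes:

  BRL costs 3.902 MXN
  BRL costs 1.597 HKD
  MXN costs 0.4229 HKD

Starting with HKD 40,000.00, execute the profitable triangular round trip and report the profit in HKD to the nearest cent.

Profit: HKD 1,331.39

Profitable loop is HKD → BRL → MXN → HKD:
HKD 40,000.00 ÷ 1.597 = BRL 25,046.96
BRL 25,046.96 × 3.902 = MXN 97,733.25
MXN 97,733.25 × 0.4229 = HKD 41,331.39
Profit = HKD 41,331.39 − HKD 40,000.00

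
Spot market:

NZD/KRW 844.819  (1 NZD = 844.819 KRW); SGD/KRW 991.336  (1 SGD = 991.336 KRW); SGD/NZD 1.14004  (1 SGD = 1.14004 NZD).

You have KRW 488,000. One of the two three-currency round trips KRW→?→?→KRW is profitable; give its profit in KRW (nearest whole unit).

Profit: KRW 14,293

Profitable loop is KRW → NZD → SGD → KRW:
KRW 488,000 ÷ 844.819 = NZD 577.64
NZD 577.64 ÷ 1.14004 = SGD 506.68
SGD 506.68 × 991.336 = KRW 502,293
Profit = KRW 502,293 − KRW 488,000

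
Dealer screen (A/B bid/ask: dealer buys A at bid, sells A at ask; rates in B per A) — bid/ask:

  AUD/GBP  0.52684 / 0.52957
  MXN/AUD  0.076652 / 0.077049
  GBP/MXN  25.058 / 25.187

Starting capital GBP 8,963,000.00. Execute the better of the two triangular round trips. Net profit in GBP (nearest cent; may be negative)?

Best loop GBP → MXN → AUD → GBP:
GBP 8,963,000.00 × 25.058 (sell GBP at bid) = MXN 224,594,854.00
MXN 224,594,854.00 × 0.076652 (sell MXN at bid) = AUD 17,215,644.75
AUD 17,215,644.75 × 0.52684 (sell AUD at bid) = GBP 9,069,890.28

Net profit: GBP 106,890.28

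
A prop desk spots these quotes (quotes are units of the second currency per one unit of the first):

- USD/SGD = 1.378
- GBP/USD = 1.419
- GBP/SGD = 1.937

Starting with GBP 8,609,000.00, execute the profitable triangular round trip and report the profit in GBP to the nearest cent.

Profitable loop is GBP → USD → SGD → GBP:
GBP 8,609,000.00 × 1.419 = USD 12,216,171.00
USD 12,216,171.00 × 1.378 = SGD 16,833,883.64
SGD 16,833,883.64 ÷ 1.937 = GBP 8,690,698.83
Profit = GBP 8,690,698.83 − GBP 8,609,000.00

Profit: GBP 81,698.83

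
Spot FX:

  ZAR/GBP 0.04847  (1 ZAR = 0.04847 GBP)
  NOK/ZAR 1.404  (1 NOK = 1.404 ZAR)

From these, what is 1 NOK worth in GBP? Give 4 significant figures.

NOK/GBP = 0.06805

1 NOK × 1.404 = 1.404 ZAR
1.404 ZAR × 0.04847 = 0.0680519 GBP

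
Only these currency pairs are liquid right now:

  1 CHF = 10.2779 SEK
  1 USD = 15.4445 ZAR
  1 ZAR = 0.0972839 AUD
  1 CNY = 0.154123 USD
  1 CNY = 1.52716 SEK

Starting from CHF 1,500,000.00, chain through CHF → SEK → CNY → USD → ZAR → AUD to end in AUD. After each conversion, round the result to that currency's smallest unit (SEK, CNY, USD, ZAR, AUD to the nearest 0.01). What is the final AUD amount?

AUD 2,337,724.81

CHF 1,500,000.00 × 10.2779 = SEK 15,416,850.00
SEK 15,416,850.00 ÷ 1.52716 = CNY 10,095,111.19
CNY 10,095,111.19 × 0.154123 = USD 1,555,888.82
USD 1,555,888.82 × 15.4445 = ZAR 24,029,924.88
ZAR 24,029,924.88 × 0.0972839 = AUD 2,337,724.81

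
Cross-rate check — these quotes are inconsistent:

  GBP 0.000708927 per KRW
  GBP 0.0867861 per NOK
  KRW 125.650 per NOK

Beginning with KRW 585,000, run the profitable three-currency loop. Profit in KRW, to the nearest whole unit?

Profit: KRW 15,440

Profitable loop is KRW → GBP → NOK → KRW:
KRW 585,000 × 0.000708927 = GBP 414.72
GBP 414.72 ÷ 0.0867861 = NOK 4,778.67
NOK 4,778.67 × 125.650 = KRW 600,440
Profit = KRW 600,440 − KRW 585,000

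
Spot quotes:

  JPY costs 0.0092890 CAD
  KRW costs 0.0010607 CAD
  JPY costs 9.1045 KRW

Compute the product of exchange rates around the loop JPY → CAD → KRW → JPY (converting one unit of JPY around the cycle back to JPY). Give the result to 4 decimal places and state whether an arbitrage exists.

0.9619 (arbitrage exists)

Around JPY → CAD → KRW → JPY: 1 × 0.0092890 ÷ 0.0010607 ÷ 9.1045 = 0.961879
Product < 1; profitable direction is JPY → KRW → CAD → JPY.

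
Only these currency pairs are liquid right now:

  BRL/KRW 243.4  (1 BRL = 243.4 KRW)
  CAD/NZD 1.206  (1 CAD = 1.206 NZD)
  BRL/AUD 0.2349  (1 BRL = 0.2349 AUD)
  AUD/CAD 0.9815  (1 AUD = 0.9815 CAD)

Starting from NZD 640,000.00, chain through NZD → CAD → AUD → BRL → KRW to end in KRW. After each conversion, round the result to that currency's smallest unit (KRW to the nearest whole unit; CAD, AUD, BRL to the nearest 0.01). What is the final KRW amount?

NZD 640,000.00 ÷ 1.206 = CAD 530,679.93
CAD 530,679.93 ÷ 0.9815 = AUD 540,682.56
AUD 540,682.56 ÷ 0.2349 = BRL 2,301,756.32
BRL 2,301,756.32 × 243.4 = KRW 560,247,488

KRW 560,247,488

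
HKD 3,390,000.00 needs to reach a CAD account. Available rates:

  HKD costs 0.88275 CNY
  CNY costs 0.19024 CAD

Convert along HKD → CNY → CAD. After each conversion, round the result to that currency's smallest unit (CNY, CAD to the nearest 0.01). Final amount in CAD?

CAD 569,297.48

HKD 3,390,000.00 × 0.88275 = CNY 2,992,522.50
CNY 2,992,522.50 × 0.19024 = CAD 569,297.48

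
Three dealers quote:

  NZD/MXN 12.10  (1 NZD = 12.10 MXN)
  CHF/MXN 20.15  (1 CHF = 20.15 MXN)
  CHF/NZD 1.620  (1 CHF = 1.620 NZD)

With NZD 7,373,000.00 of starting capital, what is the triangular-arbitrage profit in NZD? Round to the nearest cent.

Profitable loop is NZD → CHF → MXN → NZD:
NZD 7,373,000.00 ÷ 1.620 = CHF 4,551,234.57
CHF 4,551,234.57 × 20.15 = MXN 91,707,376.54
MXN 91,707,376.54 ÷ 12.10 = NZD 7,579,122.03
Profit = NZD 7,579,122.03 − NZD 7,373,000.00

Profit: NZD 206,122.03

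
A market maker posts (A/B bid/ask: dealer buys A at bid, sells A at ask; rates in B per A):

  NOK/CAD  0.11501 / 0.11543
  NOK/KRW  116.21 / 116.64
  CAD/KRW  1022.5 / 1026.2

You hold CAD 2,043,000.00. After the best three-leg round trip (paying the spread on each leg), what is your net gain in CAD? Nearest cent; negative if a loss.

Best loop CAD → KRW → NOK → CAD:
CAD 2,043,000.00 × 1022.5 (sell CAD at bid) = KRW 2,088,967,500
KRW 2,088,967,500 ÷ 116.64 (buy NOK at ask) = NOK 17,909,529.32
NOK 17,909,529.32 × 0.11501 (sell NOK at bid) = CAD 2,059,774.97

Net profit: CAD 16,774.97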